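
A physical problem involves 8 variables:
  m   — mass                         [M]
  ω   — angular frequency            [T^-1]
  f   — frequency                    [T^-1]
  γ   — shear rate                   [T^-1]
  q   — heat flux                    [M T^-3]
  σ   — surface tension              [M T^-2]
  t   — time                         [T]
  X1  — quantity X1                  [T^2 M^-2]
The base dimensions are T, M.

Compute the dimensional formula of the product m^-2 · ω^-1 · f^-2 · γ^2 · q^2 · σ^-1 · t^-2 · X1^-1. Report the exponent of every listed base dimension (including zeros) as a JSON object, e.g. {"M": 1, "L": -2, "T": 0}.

Dimensional matrix (T×M by m×ω×f×γ×q×σ×t×X1):
  T: [ 0 -1 -1 -1 -3 -2  1  2]
  M: [ 1  0  0  0  1  1  0 -2]
  [T]: (-2)·0+(-1)·-1+(-2)·-1+(2)·-1+(2)·-3+(-1)·-2+(-2)·1+(-1)·2 = -7
  [M]: (-2)·1+(-1)·0+(-2)·0+(2)·0+(2)·1+(-1)·1+(-2)·0+(-1)·-2 = 1
⇒ T^-7 M

{"T": -7, "M": 1}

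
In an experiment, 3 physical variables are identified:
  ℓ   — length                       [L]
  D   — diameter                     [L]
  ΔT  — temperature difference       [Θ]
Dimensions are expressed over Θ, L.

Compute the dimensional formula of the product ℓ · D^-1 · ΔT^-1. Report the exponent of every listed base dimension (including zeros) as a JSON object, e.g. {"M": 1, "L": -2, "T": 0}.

Write exponents as rows Θ,L / cols ℓ,D,ΔT:
  Θ: [ 0  0  1]
  L: [ 1  1  0]
  [Θ]: (1)·0+(-1)·0+(-1)·1 = -1
  [L]: (1)·1+(-1)·1+(-1)·0 = 0
⇒ Θ^-1

{"Θ": -1, "L": 0}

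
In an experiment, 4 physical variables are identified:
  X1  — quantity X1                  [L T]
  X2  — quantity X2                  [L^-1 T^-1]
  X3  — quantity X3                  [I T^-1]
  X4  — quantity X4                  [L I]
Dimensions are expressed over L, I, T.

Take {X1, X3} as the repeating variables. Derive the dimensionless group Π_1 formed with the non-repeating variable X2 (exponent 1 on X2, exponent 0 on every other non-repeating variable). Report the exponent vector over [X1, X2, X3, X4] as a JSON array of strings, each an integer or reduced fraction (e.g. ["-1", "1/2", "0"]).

Exponent matrix [L,I,T] × [X1,X2,X3,X4]:
  L: [ 1 -1  0  1]
  I: [ 0  0  1  1]
  T: [ 1 -1 -1  0]
Row reduction gives pivot columns X1,X3; rank = 2
Repeat: X1,X3; free: X2,X4
RREF:
  r0: [   1   -1    0    1]
  r1: [   0    0    1    1]
  r2: [   0    0    0    0]
Fix exponent of X2 at 1, X4 at 0; solve each RREF row for its pivot's exponent:
  r0: exp(X1) + (-1)·1 = 0 ⇒ exp(X1) = 1
  r1: exp(X3) + (0)·1 = 0 ⇒ exp(X3) = 0
Π_1 = X1 · X2

["1", "1", "0", "0"]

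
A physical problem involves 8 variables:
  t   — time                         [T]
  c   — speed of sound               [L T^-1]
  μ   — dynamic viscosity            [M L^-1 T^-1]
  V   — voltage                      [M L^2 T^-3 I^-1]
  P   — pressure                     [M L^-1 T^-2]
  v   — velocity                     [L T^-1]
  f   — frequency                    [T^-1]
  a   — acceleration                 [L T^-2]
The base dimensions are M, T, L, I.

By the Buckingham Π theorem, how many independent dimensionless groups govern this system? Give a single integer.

4

Exponent matrix [M,T,L,I] × [t,c,μ,V,P,v,f,a]:
  M: [ 0  0  1  1  1  0  0  0]
  T: [ 1 -1 -1 -3 -2 -1 -1 -2]
  L: [ 0  1 -1  2 -1  1  0  1]
  I: [ 0  0  0 -1  0  0  0  0]
Echelon form has 4 nonzero rows (pivots: t,c,μ,V)
n=8, r=4 ⇒ 4 dimensionless groups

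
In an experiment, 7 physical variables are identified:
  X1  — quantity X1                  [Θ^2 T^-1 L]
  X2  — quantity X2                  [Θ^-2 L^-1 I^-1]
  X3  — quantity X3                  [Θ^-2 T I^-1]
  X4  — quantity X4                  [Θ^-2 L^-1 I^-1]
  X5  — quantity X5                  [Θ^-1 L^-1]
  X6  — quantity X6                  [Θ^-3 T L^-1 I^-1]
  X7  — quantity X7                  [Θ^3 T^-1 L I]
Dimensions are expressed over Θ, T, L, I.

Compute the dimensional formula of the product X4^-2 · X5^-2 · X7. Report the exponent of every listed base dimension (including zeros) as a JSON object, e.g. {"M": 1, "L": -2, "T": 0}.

{"Θ": 9, "T": -1, "L": 5, "I": 3}

Write exponents as rows Θ,T,L,I / cols X1,X2,X3,X4,X5,X6,X7:
  Θ: [ 2 -2 -2 -2 -1 -3  3]
  T: [-1  0  1  0  0  1 -1]
  L: [ 1 -1  0 -1 -1 -1  1]
  I: [ 0 -1 -1 -1  0 -1  1]
  [Θ]: (-2)·-2+(-2)·-1+(1)·3 = 9
  [T]: (-2)·0+(-2)·0+(1)·-1 = -1
  [L]: (-2)·-1+(-2)·-1+(1)·1 = 5
  [I]: (-2)·-1+(-2)·0+(1)·1 = 3
⇒ Θ^9 T^-1 L^5 I^3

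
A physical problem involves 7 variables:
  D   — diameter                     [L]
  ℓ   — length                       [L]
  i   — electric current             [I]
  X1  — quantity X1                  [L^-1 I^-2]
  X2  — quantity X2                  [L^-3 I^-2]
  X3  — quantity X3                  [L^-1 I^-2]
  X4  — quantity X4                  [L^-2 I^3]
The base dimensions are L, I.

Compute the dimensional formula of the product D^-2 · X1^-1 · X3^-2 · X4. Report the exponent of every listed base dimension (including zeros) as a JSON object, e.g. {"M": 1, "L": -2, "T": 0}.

{"L": -1, "I": 9}

Write exponents as rows L,I / cols D,ℓ,i,X1,X2,X3,X4:
  L: [ 1  1  0 -1 -3 -1 -2]
  I: [ 0  0  1 -2 -2 -2  3]
  [L]: (-2)·1+(-1)·-1+(-2)·-1+(1)·-2 = -1
  [I]: (-2)·0+(-1)·-2+(-2)·-2+(1)·3 = 9
⇒ L^-1 I^9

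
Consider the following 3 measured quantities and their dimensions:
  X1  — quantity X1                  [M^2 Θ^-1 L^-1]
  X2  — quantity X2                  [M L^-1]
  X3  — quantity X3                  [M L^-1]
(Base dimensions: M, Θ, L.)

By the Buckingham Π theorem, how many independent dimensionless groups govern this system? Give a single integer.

Write exponents as rows M,Θ,L / cols X1,X2,X3:
  M: [ 2  1  1]
  Θ: [-1  0  0]
  L: [-1 -1 -1]
Row reduction gives pivot columns X1,X2; rank = 2
Π count = n − r = 3 − 2 = 1

1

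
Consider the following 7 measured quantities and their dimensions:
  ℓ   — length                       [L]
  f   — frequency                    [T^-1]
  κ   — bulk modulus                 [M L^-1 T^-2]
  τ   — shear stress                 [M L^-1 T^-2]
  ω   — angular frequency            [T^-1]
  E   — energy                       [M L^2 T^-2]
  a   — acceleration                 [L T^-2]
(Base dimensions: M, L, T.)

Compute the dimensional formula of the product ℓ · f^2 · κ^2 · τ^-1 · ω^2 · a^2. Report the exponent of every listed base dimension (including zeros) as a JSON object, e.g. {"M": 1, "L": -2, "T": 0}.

Dimensional matrix (M×L×T by ℓ×f×κ×τ×ω×E×a):
  M: [ 0  0  1  1  0  1  0]
  L: [ 1  0 -1 -1  0  2  1]
  T: [ 0 -1 -2 -2 -1 -2 -2]
  [M]: (1)·0+(2)·0+(2)·1+(-1)·1+(2)·0+(2)·0 = 1
  [L]: (1)·1+(2)·0+(2)·-1+(-1)·-1+(2)·0+(2)·1 = 2
  [T]: (1)·0+(2)·-1+(2)·-2+(-1)·-2+(2)·-1+(2)·-2 = -10
⇒ M L^2 T^-10

{"M": 1, "L": 2, "T": -10}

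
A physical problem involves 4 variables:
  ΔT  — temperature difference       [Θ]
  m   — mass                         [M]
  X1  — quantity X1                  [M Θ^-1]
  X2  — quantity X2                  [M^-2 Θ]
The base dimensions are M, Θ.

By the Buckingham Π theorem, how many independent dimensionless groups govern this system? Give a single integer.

2

Write exponents as rows M,Θ / cols ΔT,m,X1,X2:
  M: [ 0  1  1 -2]
  Θ: [ 1  0 -1  1]
Echelon form has 2 nonzero rows (pivots: ΔT,m)
4 vars − rank 2 = 2 Π groups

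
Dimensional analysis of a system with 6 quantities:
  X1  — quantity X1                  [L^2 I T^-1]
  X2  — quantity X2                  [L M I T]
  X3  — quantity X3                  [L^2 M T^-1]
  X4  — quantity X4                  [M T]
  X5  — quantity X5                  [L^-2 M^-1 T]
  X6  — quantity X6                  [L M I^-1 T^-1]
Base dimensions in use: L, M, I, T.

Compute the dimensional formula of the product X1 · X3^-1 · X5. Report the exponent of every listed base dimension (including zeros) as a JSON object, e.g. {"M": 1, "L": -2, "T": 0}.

{"L": -2, "M": -2, "I": 1, "T": 1}

Dimensional matrix (L×M×I×T by X1×X2×X3×X4×X5×X6):
  L: [ 2  1  2  0 -2  1]
  M: [ 0  1  1  1 -1  1]
  I: [ 1  1  0  0  0 -1]
  T: [-1  1 -1  1  1 -1]
  [L]: (1)·2+(-1)·2+(1)·-2 = -2
  [M]: (1)·0+(-1)·1+(1)·-1 = -2
  [I]: (1)·1+(-1)·0+(1)·0 = 1
  [T]: (1)·-1+(-1)·-1+(1)·1 = 1
⇒ L^-2 M^-2 I T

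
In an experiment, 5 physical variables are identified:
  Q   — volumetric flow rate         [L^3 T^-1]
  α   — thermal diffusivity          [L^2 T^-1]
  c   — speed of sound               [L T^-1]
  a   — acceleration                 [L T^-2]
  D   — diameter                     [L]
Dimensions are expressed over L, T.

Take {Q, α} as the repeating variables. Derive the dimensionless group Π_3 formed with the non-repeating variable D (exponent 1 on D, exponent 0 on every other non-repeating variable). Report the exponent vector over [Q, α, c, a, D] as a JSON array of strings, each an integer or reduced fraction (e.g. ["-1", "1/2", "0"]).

["-1", "1", "0", "0", "1"]

Exponent matrix [L,T] × [Q,α,c,a,D]:
  L: [ 3  2  1  1  1]
  T: [-1 -1 -1 -2  0]
RREF → pivots at {Q,α} ⇒ r = 2
Pivot set = {Q,α}, free = {c,a,D}
RREF:
  r0: [   1    0   -1   -3    1]
  r1: [   0    1    2    5   -1]
Fix exponent of D at 1, c at 0, a at 0; solve each RREF row for its pivot's exponent:
  r0: exp(Q) + (1)·1 = 0 ⇒ exp(Q) = -1
  r1: exp(α) + (-1)·1 = 0 ⇒ exp(α) = 1
Π_3 = Q^-1 · α · D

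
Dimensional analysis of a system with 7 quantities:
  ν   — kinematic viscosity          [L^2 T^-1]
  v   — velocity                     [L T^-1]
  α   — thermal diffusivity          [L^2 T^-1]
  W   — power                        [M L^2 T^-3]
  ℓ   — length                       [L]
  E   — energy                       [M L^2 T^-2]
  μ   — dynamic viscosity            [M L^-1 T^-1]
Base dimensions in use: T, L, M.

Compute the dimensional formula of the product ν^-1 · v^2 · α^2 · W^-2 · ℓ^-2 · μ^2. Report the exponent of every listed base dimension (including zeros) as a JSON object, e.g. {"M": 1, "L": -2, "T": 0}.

{"T": 1, "L": -4, "M": 0}

Dimensional matrix (T×L×M by ν×v×α×W×ℓ×E×μ):
  T: [-1 -1 -1 -3  0 -2 -1]
  L: [ 2  1  2  2  1  2 -1]
  M: [ 0  0  0  1  0  1  1]
  [T]: (-1)·-1+(2)·-1+(2)·-1+(-2)·-3+(-2)·0+(2)·-1 = 1
  [L]: (-1)·2+(2)·1+(2)·2+(-2)·2+(-2)·1+(2)·-1 = -4
  [M]: (-1)·0+(2)·0+(2)·0+(-2)·1+(-2)·0+(2)·1 = 0
⇒ T L^-4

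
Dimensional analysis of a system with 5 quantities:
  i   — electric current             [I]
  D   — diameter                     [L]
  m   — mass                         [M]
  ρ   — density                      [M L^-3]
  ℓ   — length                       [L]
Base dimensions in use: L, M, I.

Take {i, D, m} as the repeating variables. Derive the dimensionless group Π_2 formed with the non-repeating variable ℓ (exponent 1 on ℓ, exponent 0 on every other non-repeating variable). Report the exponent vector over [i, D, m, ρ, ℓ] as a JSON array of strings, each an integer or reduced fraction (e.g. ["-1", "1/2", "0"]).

Exponent matrix [L,M,I] × [i,D,m,ρ,ℓ]:
  L: [ 0  1  0 -3  1]
  M: [ 0  0  1  1  0]
  I: [ 1  0  0  0  0]
RREF → pivots at {i,D,m} ⇒ r = 3
Repeat: i,D,m; free: ρ,ℓ
RREF:
  r0: [   1    0    0    0    0]
  r1: [   0    1    0   -3    1]
  r2: [   0    0    1    1    0]
Fix exponent of ℓ at 1, ρ at 0; solve each RREF row for its pivot's exponent:
  r0: exp(i) + (0)·1 = 0 ⇒ exp(i) = 0
  r1: exp(D) + (1)·1 = 0 ⇒ exp(D) = -1
  r2: exp(m) + (0)·1 = 0 ⇒ exp(m) = 0
Π_2 = D^-1 · ℓ

["0", "-1", "0", "0", "1"]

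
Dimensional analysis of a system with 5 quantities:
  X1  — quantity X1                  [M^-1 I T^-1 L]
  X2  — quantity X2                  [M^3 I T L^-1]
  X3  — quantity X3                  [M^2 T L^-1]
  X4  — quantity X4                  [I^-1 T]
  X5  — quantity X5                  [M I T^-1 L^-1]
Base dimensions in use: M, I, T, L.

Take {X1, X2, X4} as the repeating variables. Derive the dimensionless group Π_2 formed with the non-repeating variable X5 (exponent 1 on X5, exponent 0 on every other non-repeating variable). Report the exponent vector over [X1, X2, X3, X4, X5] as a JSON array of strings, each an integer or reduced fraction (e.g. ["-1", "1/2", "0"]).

Dimensional matrix (M×I×T×L by X1×X2×X3×X4×X5):
  M: [-1  3  2  0  1]
  I: [ 1  1  0 -1  1]
  T: [-1  1  1  1 -1]
  L: [ 1 -1 -1  0 -1]
Echelon form has 3 nonzero rows (pivots: X1,X2,X4)
Pivot set = {X1,X2,X4}, free = {X3,X5}
RREF:
  r0: [   1    0 -1/2    0   -1]
  r1: [   0    1  1/2    0    0]
  r2: [   0    0    0    1   -2]
  r3: [   0    0    0    0    0]
Fix exponent of X5 at 1, X3 at 0; solve each RREF row for its pivot's exponent:
  r0: exp(X1) + (-1)·1 = 0 ⇒ exp(X1) = 1
  r1: exp(X2) + (0)·1 = 0 ⇒ exp(X2) = 0
  r2: exp(X4) + (-2)·1 = 0 ⇒ exp(X4) = 2
Π_2 = X1 · X4^2 · X5

["1", "0", "0", "2", "1"]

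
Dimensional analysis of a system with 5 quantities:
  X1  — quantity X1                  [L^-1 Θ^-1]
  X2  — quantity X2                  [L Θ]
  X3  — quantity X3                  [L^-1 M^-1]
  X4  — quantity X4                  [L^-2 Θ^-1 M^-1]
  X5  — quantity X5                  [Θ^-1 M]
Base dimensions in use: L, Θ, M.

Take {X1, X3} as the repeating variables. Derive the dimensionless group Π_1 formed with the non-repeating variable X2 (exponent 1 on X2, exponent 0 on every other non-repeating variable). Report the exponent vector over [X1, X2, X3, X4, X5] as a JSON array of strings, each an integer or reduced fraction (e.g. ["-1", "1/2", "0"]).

Dimensional matrix (L×Θ×M by X1×X2×X3×X4×X5):
  L: [-1  1 -1 -2  0]
  Θ: [-1  1  0 -1 -1]
  M: [ 0  0 -1 -1  1]
Row reduction gives pivot columns X1,X3; rank = 2
Repeat: X1,X3; free: X2,X4,X5
RREF:
  r0: [   1   -1    0    1    1]
  r1: [   0    0    1    1   -1]
  r2: [   0    0    0    0    0]
Fix exponent of X2 at 1, X4 at 0, X5 at 0; solve each RREF row for its pivot's exponent:
  r0: exp(X1) + (-1)·1 = 0 ⇒ exp(X1) = 1
  r1: exp(X3) + (0)·1 = 0 ⇒ exp(X3) = 0
Π_1 = X1 · X2

["1", "1", "0", "0", "0"]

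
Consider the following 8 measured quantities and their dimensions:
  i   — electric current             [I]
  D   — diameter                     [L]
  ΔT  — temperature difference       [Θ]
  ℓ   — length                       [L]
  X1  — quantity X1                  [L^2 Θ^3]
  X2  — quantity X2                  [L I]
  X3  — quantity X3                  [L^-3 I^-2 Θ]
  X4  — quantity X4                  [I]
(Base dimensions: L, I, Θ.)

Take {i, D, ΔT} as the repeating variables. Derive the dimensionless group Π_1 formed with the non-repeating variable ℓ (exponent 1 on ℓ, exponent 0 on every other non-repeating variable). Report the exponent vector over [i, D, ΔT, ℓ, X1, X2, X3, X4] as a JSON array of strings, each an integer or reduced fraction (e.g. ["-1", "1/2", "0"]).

Write exponents as rows L,I,Θ / cols i,D,ΔT,ℓ,X1,X2,X3,X4:
  L: [ 0  1  0  1  2  1 -3  0]
  I: [ 1  0  0  0  0  1 -2  1]
  Θ: [ 0  0  1  0  3  0  1  0]
RREF → pivots at {i,D,ΔT} ⇒ r = 3
Pivot set = {i,D,ΔT}, free = {ℓ,X1,X2,X3,X4}
RREF:
  r0: [   1    0    0    0    0    1   -2    1]
  r1: [   0    1    0    1    2    1   -3    0]
  r2: [   0    0    1    0    3    0    1    0]
Fix exponent of ℓ at 1, X1 at 0, X2 at 0, X3 at 0, X4 at 0; solve each RREF row for its pivot's exponent:
  r0: exp(i) + (0)·1 = 0 ⇒ exp(i) = 0
  r1: exp(D) + (1)·1 = 0 ⇒ exp(D) = -1
  r2: exp(ΔT) + (0)·1 = 0 ⇒ exp(ΔT) = 0
Π_1 = D^-1 · ℓ

["0", "-1", "0", "1", "0", "0", "0", "0"]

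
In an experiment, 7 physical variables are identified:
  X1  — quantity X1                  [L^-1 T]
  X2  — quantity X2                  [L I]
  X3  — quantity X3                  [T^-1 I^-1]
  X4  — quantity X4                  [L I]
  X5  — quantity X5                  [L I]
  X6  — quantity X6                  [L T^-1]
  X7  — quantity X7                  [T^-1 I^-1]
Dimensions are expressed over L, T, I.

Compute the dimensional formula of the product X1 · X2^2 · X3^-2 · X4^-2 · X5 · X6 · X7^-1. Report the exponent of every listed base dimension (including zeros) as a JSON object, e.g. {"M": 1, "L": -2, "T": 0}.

{"L": 1, "T": 3, "I": 4}

Dimensional matrix (L×T×I by X1×X2×X3×X4×X5×X6×X7):
  L: [-1  1  0  1  1  1  0]
  T: [ 1  0 -1  0  0 -1 -1]
  I: [ 0  1 -1  1  1  0 -1]
  [L]: (1)·-1+(2)·1+(-2)·0+(-2)·1+(1)·1+(1)·1+(-1)·0 = 1
  [T]: (1)·1+(2)·0+(-2)·-1+(-2)·0+(1)·0+(1)·-1+(-1)·-1 = 3
  [I]: (1)·0+(2)·1+(-2)·-1+(-2)·1+(1)·1+(1)·0+(-1)·-1 = 4
⇒ L T^3 I^4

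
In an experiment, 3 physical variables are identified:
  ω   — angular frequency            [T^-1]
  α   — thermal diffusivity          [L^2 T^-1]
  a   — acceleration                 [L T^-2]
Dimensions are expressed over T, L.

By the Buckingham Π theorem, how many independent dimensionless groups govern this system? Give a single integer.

Exponent matrix [T,L] × [ω,α,a]:
  T: [-1 -1 -2]
  L: [ 0  2  1]
RREF → pivots at {ω,α} ⇒ r = 2
3 vars − rank 2 = 1 Π group

1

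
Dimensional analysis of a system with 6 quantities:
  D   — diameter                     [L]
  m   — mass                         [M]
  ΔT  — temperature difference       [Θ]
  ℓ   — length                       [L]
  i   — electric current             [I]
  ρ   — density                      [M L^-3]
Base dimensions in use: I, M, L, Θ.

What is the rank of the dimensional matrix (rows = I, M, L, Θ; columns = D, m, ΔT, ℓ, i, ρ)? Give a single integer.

Write exponents as rows I,M,L,Θ / cols D,m,ΔT,ℓ,i,ρ:
  I: [ 0  0  0  0  1  0]
  M: [ 0  1  0  0  0  1]
  L: [ 1  0  0  1  0 -3]
  Θ: [ 0  0  1  0  0  0]
RREF → pivots at {D,m,ΔT,i} ⇒ r = 4

4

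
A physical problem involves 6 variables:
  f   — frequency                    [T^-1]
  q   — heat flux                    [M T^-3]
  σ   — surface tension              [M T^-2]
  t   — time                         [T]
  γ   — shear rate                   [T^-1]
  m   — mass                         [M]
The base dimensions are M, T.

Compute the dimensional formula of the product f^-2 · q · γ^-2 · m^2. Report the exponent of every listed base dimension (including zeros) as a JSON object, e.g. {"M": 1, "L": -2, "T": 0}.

Write exponents as rows M,T / cols f,q,σ,t,γ,m:
  M: [ 0  1  1  0  0  1]
  T: [-1 -3 -2  1 -1  0]
  [M]: (-2)·0+(1)·1+(-2)·0+(2)·1 = 3
  [T]: (-2)·-1+(1)·-3+(-2)·-1+(2)·0 = 1
⇒ M^3 T

{"M": 3, "T": 1}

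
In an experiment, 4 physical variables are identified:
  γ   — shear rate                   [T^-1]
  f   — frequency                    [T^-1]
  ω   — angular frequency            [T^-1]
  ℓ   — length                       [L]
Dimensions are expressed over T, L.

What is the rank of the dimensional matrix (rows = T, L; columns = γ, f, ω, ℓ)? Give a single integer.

2

Exponent matrix [T,L] × [γ,f,ω,ℓ]:
  T: [-1 -1 -1  0]
  L: [ 0  0  0  1]
RREF → pivots at {γ,ℓ} ⇒ r = 2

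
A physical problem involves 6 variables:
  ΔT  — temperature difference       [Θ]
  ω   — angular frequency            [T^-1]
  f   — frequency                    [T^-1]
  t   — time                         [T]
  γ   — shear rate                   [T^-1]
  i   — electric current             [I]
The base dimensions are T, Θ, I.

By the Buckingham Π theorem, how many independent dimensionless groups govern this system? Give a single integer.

3

Write exponents as rows T,Θ,I / cols ΔT,ω,f,t,γ,i:
  T: [ 0 -1 -1  1 -1  0]
  Θ: [ 1  0  0  0  0  0]
  I: [ 0  0  0  0  0  1]
Echelon form has 3 nonzero rows (pivots: ΔT,ω,i)
n=6, r=3 ⇒ 3 dimensionless groups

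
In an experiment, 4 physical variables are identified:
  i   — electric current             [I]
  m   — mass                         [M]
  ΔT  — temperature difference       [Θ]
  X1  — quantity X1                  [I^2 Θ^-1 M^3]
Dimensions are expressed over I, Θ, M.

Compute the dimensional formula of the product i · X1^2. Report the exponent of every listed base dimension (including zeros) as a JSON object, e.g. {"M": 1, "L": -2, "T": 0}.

Dimensional matrix (I×Θ×M by i×m×ΔT×X1):
  I: [ 1  0  0  2]
  Θ: [ 0  0  1 -1]
  M: [ 0  1  0  3]
  [I]: (1)·1+(2)·2 = 5
  [Θ]: (1)·0+(2)·-1 = -2
  [M]: (1)·0+(2)·3 = 6
⇒ I^5 Θ^-2 M^6

{"I": 5, "Θ": -2, "M": 6}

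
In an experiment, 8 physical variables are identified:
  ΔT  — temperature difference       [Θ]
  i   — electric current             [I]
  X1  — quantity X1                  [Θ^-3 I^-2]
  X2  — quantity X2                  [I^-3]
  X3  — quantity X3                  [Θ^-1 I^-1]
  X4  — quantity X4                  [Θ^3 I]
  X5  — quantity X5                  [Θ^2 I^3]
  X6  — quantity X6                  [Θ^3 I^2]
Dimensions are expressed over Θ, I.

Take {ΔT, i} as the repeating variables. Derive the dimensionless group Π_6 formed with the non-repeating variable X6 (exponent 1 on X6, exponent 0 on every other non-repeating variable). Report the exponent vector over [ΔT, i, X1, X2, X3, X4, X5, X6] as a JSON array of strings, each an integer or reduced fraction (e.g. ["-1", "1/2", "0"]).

["-3", "-2", "0", "0", "0", "0", "0", "1"]

Dimensional matrix (Θ×I by ΔT×i×X1×X2×X3×X4×X5×X6):
  Θ: [ 1  0 -3  0 -1  3  2  3]
  I: [ 0  1 -2 -3 -1  1  3  2]
Echelon form has 2 nonzero rows (pivots: ΔT,i)
Repeat: ΔT,i; free: X1,X2,X3,X4,X5,X6
RREF:
  r0: [   1    0   -3    0   -1    3    2    3]
  r1: [   0    1   -2   -3   -1    1    3    2]
Fix exponent of X6 at 1, X1 at 0, X2 at 0, X3 at 0, X4 at 0, X5 at 0; solve each RREF row for its pivot's exponent:
  r0: exp(ΔT) + (3)·1 = 0 ⇒ exp(ΔT) = -3
  r1: exp(i) + (2)·1 = 0 ⇒ exp(i) = -2
Π_6 = ΔT^-3 · i^-2 · X6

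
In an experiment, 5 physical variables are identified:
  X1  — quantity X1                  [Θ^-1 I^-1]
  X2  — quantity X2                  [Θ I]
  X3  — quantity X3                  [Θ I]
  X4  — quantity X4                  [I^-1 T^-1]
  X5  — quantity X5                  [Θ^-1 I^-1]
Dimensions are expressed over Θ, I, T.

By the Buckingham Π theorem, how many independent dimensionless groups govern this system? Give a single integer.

3

Dimensional matrix (Θ×I×T by X1×X2×X3×X4×X5):
  Θ: [-1  1  1  0 -1]
  I: [-1  1  1 -1 -1]
  T: [ 0  0  0 -1  0]
Echelon form has 2 nonzero rows (pivots: X1,X4)
n=5, r=2 ⇒ 3 dimensionless groups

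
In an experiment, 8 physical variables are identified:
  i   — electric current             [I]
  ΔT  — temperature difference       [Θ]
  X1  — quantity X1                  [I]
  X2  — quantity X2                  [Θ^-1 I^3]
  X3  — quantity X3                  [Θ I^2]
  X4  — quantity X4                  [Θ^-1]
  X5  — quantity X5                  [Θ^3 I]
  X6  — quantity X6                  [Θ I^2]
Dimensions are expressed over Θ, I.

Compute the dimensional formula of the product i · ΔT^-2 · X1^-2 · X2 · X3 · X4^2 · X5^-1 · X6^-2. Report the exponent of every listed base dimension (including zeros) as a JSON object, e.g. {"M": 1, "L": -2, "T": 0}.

Dimensional matrix (Θ×I by i×ΔT×X1×X2×X3×X4×X5×X6):
  Θ: [ 0  1  0 -1  1 -1  3  1]
  I: [ 1  0  1  3  2  0  1  2]
  [Θ]: (1)·0+(-2)·1+(-2)·0+(1)·-1+(1)·1+(2)·-1+(-1)·3+(-2)·1 = -9
  [I]: (1)·1+(-2)·0+(-2)·1+(1)·3+(1)·2+(2)·0+(-1)·1+(-2)·2 = -1
⇒ Θ^-9 I^-1

{"Θ": -9, "I": -1}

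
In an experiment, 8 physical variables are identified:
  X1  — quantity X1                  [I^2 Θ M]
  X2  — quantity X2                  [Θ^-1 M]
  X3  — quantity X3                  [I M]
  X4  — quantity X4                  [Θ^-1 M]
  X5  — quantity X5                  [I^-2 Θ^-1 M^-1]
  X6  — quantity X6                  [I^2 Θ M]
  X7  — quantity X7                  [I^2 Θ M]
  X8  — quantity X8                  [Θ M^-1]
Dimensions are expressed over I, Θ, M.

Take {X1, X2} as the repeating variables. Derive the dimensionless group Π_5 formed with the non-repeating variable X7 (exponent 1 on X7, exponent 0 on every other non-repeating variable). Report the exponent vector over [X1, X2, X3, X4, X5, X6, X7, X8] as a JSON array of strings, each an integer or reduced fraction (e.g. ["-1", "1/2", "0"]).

["-1", "0", "0", "0", "0", "0", "1", "0"]

Write exponents as rows I,Θ,M / cols X1,X2,X3,X4,X5,X6,X7,X8:
  I: [ 2  0  1  0 -2  2  2  0]
  Θ: [ 1 -1  0 -1 -1  1  1  1]
  M: [ 1  1  1  1 -1  1  1 -1]
Echelon form has 2 nonzero rows (pivots: X1,X2)
Repeat: X1,X2; free: X3,X4,X5,X6,X7,X8
RREF:
  r0: [   1    0  1/2    0   -1    1    1    0]
  r1: [   0    1  1/2    1    0    0    0   -1]
  r2: [   0    0    0    0    0    0    0    0]
Fix exponent of X7 at 1, X3 at 0, X4 at 0, X5 at 0, X6 at 0, X8 at 0; solve each RREF row for its pivot's exponent:
  r0: exp(X1) + (1)·1 = 0 ⇒ exp(X1) = -1
  r1: exp(X2) + (0)·1 = 0 ⇒ exp(X2) = 0
Π_5 = X1^-1 · X7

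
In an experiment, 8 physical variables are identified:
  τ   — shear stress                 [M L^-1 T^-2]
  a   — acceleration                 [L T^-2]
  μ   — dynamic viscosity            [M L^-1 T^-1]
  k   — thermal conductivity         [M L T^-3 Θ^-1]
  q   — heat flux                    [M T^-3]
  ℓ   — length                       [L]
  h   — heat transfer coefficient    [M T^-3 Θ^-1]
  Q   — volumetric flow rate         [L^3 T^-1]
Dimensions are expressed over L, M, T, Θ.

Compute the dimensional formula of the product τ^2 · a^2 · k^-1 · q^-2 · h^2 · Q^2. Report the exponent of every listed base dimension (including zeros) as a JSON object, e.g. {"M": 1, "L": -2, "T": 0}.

Dimensional matrix (L×M×T×Θ by τ×a×μ×k×q×ℓ×h×Q):
  L: [-1  1 -1  1  0  1  0  3]
  M: [ 1  0  1  1  1  0  1  0]
  T: [-2 -2 -1 -3 -3  0 -3 -1]
  Θ: [ 0  0  0 -1  0  0 -1  0]
  [L]: (2)·-1+(2)·1+(-1)·1+(-2)·0+(2)·0+(2)·3 = 5
  [M]: (2)·1+(2)·0+(-1)·1+(-2)·1+(2)·1+(2)·0 = 1
  [T]: (2)·-2+(2)·-2+(-1)·-3+(-2)·-3+(2)·-3+(2)·-1 = -7
  [Θ]: (2)·0+(2)·0+(-1)·-1+(-2)·0+(2)·-1+(2)·0 = -1
⇒ L^5 M T^-7 Θ^-1

{"L": 5, "M": 1, "T": -7, "Θ": -1}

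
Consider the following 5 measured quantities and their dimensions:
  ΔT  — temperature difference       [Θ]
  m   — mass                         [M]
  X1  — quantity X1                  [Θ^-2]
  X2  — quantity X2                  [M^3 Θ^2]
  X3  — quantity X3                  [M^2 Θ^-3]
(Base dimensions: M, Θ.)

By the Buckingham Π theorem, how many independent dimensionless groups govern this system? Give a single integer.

Write exponents as rows M,Θ / cols ΔT,m,X1,X2,X3:
  M: [ 0  1  0  3  2]
  Θ: [ 1  0 -2  2 -3]
RREF → pivots at {ΔT,m} ⇒ r = 2
5 vars − rank 2 = 3 Π groups

3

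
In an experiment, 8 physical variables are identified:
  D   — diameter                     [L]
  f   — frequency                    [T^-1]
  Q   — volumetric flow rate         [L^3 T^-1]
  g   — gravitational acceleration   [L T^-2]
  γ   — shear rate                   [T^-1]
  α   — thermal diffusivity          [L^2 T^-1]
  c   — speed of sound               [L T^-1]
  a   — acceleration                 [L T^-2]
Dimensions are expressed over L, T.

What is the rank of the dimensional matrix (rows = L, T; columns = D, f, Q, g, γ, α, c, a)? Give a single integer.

2

Dimensional matrix (L×T by D×f×Q×g×γ×α×c×a):
  L: [ 1  0  3  1  0  2  1  1]
  T: [ 0 -1 -1 -2 -1 -1 -1 -2]
Row reduction gives pivot columns D,f; rank = 2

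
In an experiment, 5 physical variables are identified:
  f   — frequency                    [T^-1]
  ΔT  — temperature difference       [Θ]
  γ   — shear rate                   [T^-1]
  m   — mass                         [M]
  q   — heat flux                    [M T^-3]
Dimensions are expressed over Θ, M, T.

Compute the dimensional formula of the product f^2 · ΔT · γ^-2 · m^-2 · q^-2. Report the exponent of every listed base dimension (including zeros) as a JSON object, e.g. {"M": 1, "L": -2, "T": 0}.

{"Θ": 1, "M": -4, "T": 6}

Exponent matrix [Θ,M,T] × [f,ΔT,γ,m,q]:
  Θ: [ 0  1  0  0  0]
  M: [ 0  0  0  1  1]
  T: [-1  0 -1  0 -3]
  [Θ]: (2)·0+(1)·1+(-2)·0+(-2)·0+(-2)·0 = 1
  [M]: (2)·0+(1)·0+(-2)·0+(-2)·1+(-2)·1 = -4
  [T]: (2)·-1+(1)·0+(-2)·-1+(-2)·0+(-2)·-3 = 6
⇒ Θ M^-4 T^6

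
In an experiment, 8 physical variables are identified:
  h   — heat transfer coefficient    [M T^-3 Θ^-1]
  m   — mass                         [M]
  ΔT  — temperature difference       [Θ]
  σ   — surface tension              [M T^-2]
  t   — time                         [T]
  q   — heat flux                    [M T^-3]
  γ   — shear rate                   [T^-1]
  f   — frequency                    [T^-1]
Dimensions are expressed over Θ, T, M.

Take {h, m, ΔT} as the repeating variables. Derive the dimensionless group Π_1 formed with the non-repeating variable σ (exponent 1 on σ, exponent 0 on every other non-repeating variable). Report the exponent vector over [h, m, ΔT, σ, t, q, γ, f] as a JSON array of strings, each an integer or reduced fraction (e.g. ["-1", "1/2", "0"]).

["-2/3", "-1/3", "-2/3", "1", "0", "0", "0", "0"]

Write exponents as rows Θ,T,M / cols h,m,ΔT,σ,t,q,γ,f:
  Θ: [-1  0  1  0  0  0  0  0]
  T: [-3  0  0 -2  1 -3 -1 -1]
  M: [ 1  1  0  1  0  1  0  0]
Echelon form has 3 nonzero rows (pivots: h,m,ΔT)
Pivot set = {h,m,ΔT}, free = {σ,t,q,γ,f}
RREF:
  r0: [   1    0    0  2/3 -1/3    1  1/3  1/3]
  r1: [   0    1    0  1/3  1/3    0 -1/3 -1/3]
  r2: [   0    0    1  2/3 -1/3    1  1/3  1/3]
Fix exponent of σ at 1, t at 0, q at 0, γ at 0, f at 0; solve each RREF row for its pivot's exponent:
  r0: exp(h) + (2/3)·1 = 0 ⇒ exp(h) = -2/3
  r1: exp(m) + (1/3)·1 = 0 ⇒ exp(m) = -1/3
  r2: exp(ΔT) + (2/3)·1 = 0 ⇒ exp(ΔT) = -2/3
Π_1 = h^(-2/3) · m^(-1/3) · ΔT^(-2/3) · σ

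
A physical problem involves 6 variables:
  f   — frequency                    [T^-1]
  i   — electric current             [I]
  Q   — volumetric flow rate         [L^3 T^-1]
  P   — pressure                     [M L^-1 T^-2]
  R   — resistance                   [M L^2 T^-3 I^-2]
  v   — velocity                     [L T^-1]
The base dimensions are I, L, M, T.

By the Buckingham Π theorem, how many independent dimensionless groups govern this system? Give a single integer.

Dimensional matrix (I×L×M×T by f×i×Q×P×R×v):
  I: [ 0  1  0  0 -2  0]
  L: [ 0  0  3 -1  2  1]
  M: [ 0  0  0  1  1  0]
  T: [-1  0 -1 -2 -3 -1]
Echelon form has 4 nonzero rows (pivots: f,i,Q,P)
Π count = n − r = 6 − 4 = 2

2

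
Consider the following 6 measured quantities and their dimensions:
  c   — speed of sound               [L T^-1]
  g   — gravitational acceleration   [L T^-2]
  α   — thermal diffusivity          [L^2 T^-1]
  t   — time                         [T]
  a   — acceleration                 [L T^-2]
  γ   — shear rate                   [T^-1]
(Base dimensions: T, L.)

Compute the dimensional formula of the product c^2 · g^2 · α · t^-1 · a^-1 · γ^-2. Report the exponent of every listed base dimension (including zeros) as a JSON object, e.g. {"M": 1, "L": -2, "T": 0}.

Dimensional matrix (T×L by c×g×α×t×a×γ):
  T: [-1 -2 -1  1 -2 -1]
  L: [ 1  1  2  0  1  0]
  [T]: (2)·-1+(2)·-2+(1)·-1+(-1)·1+(-1)·-2+(-2)·-1 = -4
  [L]: (2)·1+(2)·1+(1)·2+(-1)·0+(-1)·1+(-2)·0 = 5
⇒ T^-4 L^5

{"T": -4, "L": 5}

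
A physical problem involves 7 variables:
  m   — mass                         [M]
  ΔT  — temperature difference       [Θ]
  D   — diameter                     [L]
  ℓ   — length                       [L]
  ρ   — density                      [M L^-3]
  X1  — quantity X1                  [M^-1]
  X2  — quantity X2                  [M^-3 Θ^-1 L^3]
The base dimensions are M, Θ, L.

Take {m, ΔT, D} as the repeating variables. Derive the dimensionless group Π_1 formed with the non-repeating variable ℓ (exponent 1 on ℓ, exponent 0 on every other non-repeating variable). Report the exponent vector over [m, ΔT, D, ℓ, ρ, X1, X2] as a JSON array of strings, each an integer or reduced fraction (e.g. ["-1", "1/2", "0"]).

Exponent matrix [M,Θ,L] × [m,ΔT,D,ℓ,ρ,X1,X2]:
  M: [ 1  0  0  0  1 -1 -3]
  Θ: [ 0  1  0  0  0  0 -1]
  L: [ 0  0  1  1 -3  0  3]
RREF → pivots at {m,ΔT,D} ⇒ r = 3
Repeat: m,ΔT,D; free: ℓ,ρ,X1,X2
RREF:
  r0: [   1    0    0    0    1   -1   -3]
  r1: [   0    1    0    0    0    0   -1]
  r2: [   0    0    1    1   -3    0    3]
Fix exponent of ℓ at 1, ρ at 0, X1 at 0, X2 at 0; solve each RREF row for its pivot's exponent:
  r0: exp(m) + (0)·1 = 0 ⇒ exp(m) = 0
  r1: exp(ΔT) + (0)·1 = 0 ⇒ exp(ΔT) = 0
  r2: exp(D) + (1)·1 = 0 ⇒ exp(D) = -1
Π_1 = D^-1 · ℓ

["0", "0", "-1", "1", "0", "0", "0"]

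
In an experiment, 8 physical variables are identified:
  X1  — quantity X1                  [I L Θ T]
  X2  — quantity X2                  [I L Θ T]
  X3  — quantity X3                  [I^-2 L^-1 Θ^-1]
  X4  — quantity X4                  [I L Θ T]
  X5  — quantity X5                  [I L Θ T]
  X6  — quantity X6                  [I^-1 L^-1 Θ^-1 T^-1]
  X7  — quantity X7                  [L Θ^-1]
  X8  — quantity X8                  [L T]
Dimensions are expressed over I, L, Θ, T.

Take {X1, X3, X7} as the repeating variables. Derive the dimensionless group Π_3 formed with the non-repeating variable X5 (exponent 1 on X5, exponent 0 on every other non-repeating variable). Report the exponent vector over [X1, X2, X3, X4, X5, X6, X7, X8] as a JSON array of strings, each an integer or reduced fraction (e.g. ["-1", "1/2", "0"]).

["-1", "0", "0", "0", "1", "0", "0", "0"]

Dimensional matrix (I×L×Θ×T by X1×X2×X3×X4×X5×X6×X7×X8):
  I: [ 1  1 -2  1  1 -1  0  0]
  L: [ 1  1 -1  1  1 -1  1  1]
  Θ: [ 1  1 -1  1  1 -1 -1  0]
  T: [ 1  1  0  1  1 -1  0  1]
Echelon form has 3 nonzero rows (pivots: X1,X3,X7)
Pivot set = {X1,X3,X7}, free = {X2,X4,X5,X6,X8}
RREF:
  r0: [   1    1    0    1    1   -1    0    1]
  r1: [   0    0    1    0    0    0    0  1/2]
  r2: [   0    0    0    0    0    0    1  1/2]
  r3: [   0    0    0    0    0    0    0    0]
Fix exponent of X5 at 1, X2 at 0, X4 at 0, X6 at 0, X8 at 0; solve each RREF row for its pivot's exponent:
  r0: exp(X1) + (1)·1 = 0 ⇒ exp(X1) = -1
  r1: exp(X3) + (0)·1 = 0 ⇒ exp(X3) = 0
  r2: exp(X7) + (0)·1 = 0 ⇒ exp(X7) = 0
Π_3 = X1^-1 · X5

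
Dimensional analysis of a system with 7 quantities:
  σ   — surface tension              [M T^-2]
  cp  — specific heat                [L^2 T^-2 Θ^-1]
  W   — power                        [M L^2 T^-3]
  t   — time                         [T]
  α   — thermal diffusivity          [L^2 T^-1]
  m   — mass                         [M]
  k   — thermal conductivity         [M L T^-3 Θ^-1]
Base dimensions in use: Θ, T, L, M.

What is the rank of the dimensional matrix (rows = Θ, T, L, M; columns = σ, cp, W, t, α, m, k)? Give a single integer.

4

Dimensional matrix (Θ×T×L×M by σ×cp×W×t×α×m×k):
  Θ: [ 0 -1  0  0  0  0 -1]
  T: [-2 -2 -3  1 -1  0 -3]
  L: [ 0  2  2  0  2  0  1]
  M: [ 1  0  1  0  0  1  1]
Echelon form has 4 nonzero rows (pivots: σ,cp,W,t)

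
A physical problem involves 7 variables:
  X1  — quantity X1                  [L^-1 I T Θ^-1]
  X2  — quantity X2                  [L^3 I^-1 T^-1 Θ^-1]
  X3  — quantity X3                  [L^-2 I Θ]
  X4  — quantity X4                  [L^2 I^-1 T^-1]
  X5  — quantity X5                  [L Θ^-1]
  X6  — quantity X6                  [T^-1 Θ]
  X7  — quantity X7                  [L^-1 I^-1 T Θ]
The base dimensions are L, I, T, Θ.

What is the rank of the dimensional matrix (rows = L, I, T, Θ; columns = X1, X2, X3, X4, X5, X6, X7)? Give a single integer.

Write exponents as rows L,I,T,Θ / cols X1,X2,X3,X4,X5,X6,X7:
  L: [-1  3 -2  2  1  0 -1]
  I: [ 1 -1  1 -1  0  0 -1]
  T: [ 1 -1  0 -1  0 -1  1]
  Θ: [-1 -1  1  0 -1  1  1]
RREF → pivots at {X1,X2,X3} ⇒ r = 3

3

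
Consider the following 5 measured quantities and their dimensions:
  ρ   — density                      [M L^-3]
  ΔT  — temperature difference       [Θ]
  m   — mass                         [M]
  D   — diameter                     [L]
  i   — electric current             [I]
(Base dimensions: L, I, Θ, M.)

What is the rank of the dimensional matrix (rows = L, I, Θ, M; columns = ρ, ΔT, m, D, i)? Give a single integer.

4

Write exponents as rows L,I,Θ,M / cols ρ,ΔT,m,D,i:
  L: [-3  0  0  1  0]
  I: [ 0  0  0  0  1]
  Θ: [ 0  1  0  0  0]
  M: [ 1  0  1  0  0]
Row reduction gives pivot columns ρ,ΔT,m,i; rank = 4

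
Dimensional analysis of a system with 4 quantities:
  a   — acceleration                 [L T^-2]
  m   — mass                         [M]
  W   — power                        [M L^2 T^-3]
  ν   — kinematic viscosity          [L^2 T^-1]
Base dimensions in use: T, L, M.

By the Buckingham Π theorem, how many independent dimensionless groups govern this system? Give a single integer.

Write exponents as rows T,L,M / cols a,m,W,ν:
  T: [-2  0 -3 -1]
  L: [ 1  0  2  2]
  M: [ 0  1  1  0]
RREF → pivots at {a,m,W} ⇒ r = 3
4 vars − rank 3 = 1 Π group

1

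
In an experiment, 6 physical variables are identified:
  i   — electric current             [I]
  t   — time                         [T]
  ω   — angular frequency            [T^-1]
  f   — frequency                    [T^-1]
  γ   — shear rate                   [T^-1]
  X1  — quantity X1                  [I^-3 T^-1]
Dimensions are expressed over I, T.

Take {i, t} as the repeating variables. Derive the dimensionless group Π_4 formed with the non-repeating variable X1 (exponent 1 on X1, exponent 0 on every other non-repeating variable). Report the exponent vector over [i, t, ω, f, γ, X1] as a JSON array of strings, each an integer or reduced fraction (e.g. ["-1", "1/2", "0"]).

["3", "1", "0", "0", "0", "1"]

Write exponents as rows I,T / cols i,t,ω,f,γ,X1:
  I: [ 1  0  0  0  0 -3]
  T: [ 0  1 -1 -1 -1 -1]
Row reduction gives pivot columns i,t; rank = 2
Pivot set = {i,t}, free = {ω,f,γ,X1}
RREF:
  r0: [   1    0    0    0    0   -3]
  r1: [   0    1   -1   -1   -1   -1]
Fix exponent of X1 at 1, ω at 0, f at 0, γ at 0; solve each RREF row for its pivot's exponent:
  r0: exp(i) + (-3)·1 = 0 ⇒ exp(i) = 3
  r1: exp(t) + (-1)·1 = 0 ⇒ exp(t) = 1
Π_4 = i^3 · t · X1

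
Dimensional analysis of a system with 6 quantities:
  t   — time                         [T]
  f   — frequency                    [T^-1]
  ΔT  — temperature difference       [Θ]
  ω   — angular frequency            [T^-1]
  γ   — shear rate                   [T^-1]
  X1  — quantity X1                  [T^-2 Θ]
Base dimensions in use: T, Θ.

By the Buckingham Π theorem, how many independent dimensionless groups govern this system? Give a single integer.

4

Write exponents as rows T,Θ / cols t,f,ΔT,ω,γ,X1:
  T: [ 1 -1  0 -1 -1 -2]
  Θ: [ 0  0  1  0  0  1]
Row reduction gives pivot columns t,ΔT; rank = 2
n=6, r=2 ⇒ 4 dimensionless groups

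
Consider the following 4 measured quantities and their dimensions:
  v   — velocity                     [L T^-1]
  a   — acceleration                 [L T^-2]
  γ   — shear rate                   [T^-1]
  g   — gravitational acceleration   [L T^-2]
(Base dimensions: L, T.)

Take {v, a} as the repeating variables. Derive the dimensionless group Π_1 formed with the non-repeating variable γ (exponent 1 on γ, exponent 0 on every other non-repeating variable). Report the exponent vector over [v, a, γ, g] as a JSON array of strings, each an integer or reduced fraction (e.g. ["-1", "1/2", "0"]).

["1", "-1", "1", "0"]

Dimensional matrix (L×T by v×a×γ×g):
  L: [ 1  1  0  1]
  T: [-1 -2 -1 -2]
Row reduction gives pivot columns v,a; rank = 2
Pivot set = {v,a}, free = {γ,g}
RREF:
  r0: [   1    0   -1    0]
  r1: [   0    1    1    1]
Fix exponent of γ at 1, g at 0; solve each RREF row for its pivot's exponent:
  r0: exp(v) + (-1)·1 = 0 ⇒ exp(v) = 1
  r1: exp(a) + (1)·1 = 0 ⇒ exp(a) = -1
Π_1 = v · a^-1 · γ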